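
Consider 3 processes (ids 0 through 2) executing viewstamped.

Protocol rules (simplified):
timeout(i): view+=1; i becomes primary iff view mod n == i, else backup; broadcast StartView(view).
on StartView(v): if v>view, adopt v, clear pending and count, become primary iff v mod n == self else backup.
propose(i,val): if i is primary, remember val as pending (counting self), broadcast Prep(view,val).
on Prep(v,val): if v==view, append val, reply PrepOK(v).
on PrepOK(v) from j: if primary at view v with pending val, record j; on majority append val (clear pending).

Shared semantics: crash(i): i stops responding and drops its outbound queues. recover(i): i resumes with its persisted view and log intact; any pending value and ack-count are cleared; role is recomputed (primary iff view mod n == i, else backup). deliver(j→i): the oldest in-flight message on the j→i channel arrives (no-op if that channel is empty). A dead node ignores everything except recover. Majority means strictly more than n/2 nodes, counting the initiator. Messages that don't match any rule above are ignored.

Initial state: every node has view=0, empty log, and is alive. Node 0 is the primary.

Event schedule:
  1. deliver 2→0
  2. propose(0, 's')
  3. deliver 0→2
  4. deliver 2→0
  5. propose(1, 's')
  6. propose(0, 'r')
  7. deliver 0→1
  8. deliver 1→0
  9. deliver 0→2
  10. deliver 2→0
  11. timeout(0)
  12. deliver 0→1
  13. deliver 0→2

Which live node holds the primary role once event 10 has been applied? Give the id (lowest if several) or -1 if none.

1. deliver 2→0:  nop
2. propose(0,'s'):  nop
3. deliver 0→2:  <2:back v0 s>
4. deliver 2→0:  <0:prim v0 s>
5. propose(1,'s'):  nop
6. propose(0,'r'):  nop
7. deliver 0→1:  <1:back v0 s>
8. deliver 1→0:  <0:prim v0 s,r>
9. deliver 0→2:  <2:back v0 s,r>
10. deliver 2→0:  nop

0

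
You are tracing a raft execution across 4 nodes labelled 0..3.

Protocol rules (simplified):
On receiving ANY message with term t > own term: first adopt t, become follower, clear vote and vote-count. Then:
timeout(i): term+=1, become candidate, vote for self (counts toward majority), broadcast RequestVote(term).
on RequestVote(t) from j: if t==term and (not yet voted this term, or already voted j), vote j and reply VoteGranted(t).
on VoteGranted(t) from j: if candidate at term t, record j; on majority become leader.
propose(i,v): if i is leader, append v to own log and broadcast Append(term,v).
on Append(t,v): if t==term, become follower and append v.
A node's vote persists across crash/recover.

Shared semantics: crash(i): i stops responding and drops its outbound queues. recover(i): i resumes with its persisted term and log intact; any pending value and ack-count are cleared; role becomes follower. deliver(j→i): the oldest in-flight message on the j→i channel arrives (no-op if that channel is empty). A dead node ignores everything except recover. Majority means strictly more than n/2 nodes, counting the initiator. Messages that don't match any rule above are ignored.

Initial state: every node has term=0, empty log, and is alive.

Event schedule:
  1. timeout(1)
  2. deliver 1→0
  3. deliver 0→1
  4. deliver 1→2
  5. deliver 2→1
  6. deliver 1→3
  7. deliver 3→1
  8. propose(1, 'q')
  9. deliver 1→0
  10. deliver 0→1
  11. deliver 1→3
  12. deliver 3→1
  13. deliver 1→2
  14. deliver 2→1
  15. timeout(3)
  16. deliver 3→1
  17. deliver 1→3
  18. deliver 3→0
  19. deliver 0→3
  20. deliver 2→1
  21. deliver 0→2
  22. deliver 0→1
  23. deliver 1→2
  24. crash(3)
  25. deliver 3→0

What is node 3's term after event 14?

[1] timeout(1) → N1(cand t1 [-])
[2] deliver 1→0 → N0(foll t1 [-])
[3] deliver 0→1 → ∅
[4] deliver 1→2 → N2(foll t1 [-])
[5] deliver 2→1 → N1(lead t1 [-])
[6] deliver 1→3 → N3(foll t1 [-])
[7] deliver 3→1 → ∅
[8] propose(1,'q') → N1(lead t1 [q])
[9] deliver 1→0 → N0(foll t1 [q])
[10] deliver 0→1 → ∅
[11] deliver 1→3 → N3(foll t1 [q])
[12] deliver 3→1 → ∅
[13] deliver 1→2 → N2(foll t1 [q])
[14] deliver 2→1 → ∅

1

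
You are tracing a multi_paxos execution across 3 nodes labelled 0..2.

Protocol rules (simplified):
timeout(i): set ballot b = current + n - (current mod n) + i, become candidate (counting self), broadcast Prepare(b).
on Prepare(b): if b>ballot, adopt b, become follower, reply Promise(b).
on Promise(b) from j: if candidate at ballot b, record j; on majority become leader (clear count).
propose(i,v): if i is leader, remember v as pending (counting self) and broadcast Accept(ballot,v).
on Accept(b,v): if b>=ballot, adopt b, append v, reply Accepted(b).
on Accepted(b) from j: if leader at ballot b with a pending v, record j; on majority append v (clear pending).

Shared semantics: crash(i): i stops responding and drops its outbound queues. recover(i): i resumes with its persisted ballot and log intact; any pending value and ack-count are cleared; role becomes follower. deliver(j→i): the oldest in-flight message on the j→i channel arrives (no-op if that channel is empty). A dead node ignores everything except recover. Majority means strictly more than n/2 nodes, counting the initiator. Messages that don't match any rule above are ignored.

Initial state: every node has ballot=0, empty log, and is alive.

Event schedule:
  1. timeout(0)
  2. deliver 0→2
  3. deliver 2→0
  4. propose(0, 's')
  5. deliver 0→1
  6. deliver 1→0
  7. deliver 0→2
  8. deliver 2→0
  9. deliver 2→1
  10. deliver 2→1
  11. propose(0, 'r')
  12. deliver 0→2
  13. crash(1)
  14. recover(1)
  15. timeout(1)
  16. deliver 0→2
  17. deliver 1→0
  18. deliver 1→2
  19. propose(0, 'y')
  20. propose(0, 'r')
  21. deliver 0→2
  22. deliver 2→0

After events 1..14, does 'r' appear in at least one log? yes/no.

yes

step 1 timeout(0): 0={cand,b=3,log=-}
step 2 deliver 0→2: 2={foll,b=3,log=-}
step 3 deliver 2→0: 0={lead,b=3,log=-}
step 4 propose(0,'s'): —
step 5 deliver 0→1: 1={foll,b=3,log=-}
step 6 deliver 1→0: —
step 7 deliver 0→2: 2={foll,b=3,log=s}
step 8 deliver 2→0: 0={lead,b=3,log=s}
step 9 deliver 2→1: —
step 10 deliver 2→1: —
step 11 propose(0,'r'): —
step 12 deliver 0→2: 2={foll,b=3,log=s,r}
step 13 crash(1): 1={✗foll,b=3,log=-}
step 14 recover(1): 1={foll,b=3,log=-}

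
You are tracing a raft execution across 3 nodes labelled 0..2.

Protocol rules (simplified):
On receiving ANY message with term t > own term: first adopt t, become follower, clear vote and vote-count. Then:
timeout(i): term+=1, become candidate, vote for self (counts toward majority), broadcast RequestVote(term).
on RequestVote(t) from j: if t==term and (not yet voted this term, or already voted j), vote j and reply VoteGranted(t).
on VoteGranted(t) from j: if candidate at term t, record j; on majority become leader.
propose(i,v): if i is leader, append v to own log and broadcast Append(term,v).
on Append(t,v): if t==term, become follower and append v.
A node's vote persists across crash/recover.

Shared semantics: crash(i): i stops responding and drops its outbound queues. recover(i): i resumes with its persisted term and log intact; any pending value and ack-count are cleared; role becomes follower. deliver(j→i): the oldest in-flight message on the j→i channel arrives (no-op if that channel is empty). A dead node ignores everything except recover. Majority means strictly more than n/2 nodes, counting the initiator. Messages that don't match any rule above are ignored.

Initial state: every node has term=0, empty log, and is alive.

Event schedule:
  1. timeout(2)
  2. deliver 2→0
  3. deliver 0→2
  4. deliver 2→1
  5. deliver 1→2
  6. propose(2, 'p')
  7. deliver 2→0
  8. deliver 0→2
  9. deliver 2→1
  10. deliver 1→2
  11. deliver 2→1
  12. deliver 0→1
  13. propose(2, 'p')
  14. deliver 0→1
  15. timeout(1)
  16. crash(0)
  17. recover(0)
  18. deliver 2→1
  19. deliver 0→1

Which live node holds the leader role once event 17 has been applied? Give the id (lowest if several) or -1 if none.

step 1 timeout(2): 2={cand,t=1,log=-}
step 2 deliver 2→0: 0={foll,t=1,log=-}
step 3 deliver 0→2: 2={lead,t=1,log=-}
step 4 deliver 2→1: 1={foll,t=1,log=-}
step 5 deliver 1→2: —
step 6 propose(2,'p'): 2={lead,t=1,log=p}
step 7 deliver 2→0: 0={foll,t=1,log=p}
step 8 deliver 0→2: —
step 9 deliver 2→1: 1={foll,t=1,log=p}
step 10 deliver 1→2: —
step 11 deliver 2→1: —
step 12 deliver 0→1: —
step 13 propose(2,'p'): 2={lead,t=1,log=p,p}
step 14 deliver 0→1: —
step 15 timeout(1): 1={cand,t=2,log=p}
step 16 crash(0): 0={✗foll,t=1,log=p}
step 17 recover(0): 0={foll,t=1,log=p}

2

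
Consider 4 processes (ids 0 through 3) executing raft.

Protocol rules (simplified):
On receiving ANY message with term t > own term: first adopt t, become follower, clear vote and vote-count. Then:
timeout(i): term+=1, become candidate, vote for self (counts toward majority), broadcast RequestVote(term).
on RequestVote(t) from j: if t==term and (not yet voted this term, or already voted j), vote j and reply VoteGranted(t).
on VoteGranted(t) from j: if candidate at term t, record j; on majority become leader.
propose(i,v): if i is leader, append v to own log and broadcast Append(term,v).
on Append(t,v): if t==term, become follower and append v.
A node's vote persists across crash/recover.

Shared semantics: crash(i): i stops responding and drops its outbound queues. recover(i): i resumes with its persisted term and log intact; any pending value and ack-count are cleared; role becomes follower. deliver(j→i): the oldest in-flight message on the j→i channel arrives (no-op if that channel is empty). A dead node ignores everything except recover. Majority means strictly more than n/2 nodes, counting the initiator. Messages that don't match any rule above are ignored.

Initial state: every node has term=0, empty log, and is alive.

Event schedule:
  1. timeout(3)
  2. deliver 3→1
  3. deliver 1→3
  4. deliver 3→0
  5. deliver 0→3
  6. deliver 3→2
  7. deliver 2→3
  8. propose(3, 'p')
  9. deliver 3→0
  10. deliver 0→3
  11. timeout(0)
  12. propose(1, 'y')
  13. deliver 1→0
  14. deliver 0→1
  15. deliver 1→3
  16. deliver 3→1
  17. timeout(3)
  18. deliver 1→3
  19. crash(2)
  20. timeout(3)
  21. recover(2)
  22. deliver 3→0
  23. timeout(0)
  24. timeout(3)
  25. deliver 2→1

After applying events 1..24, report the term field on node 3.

4

after 1 — timeout(3): n3:cand/t1/[-]
after 2 — deliver 3→1: n1:foll/t1/[-]
after 3 — deliver 1→3: ·
after 4 — deliver 3→0: n0:foll/t1/[-]
after 5 — deliver 0→3: n3:lead/t1/[-]
after 6 — deliver 3→2: n2:foll/t1/[-]
after 7 — deliver 2→3: ·
after 8 — propose(3,'p'): n3:lead/t1/[p]
after 9 — deliver 3→0: n0:foll/t1/[p]
after 10 — deliver 0→3: ·
after 11 — timeout(0): n0:cand/t2/[p]
after 12 — propose(1,'y'): ·
after 13 — deliver 1→0: ·
after 14 — deliver 0→1: n1:foll/t2/[-]
after 15 — deliver 1→3: ·
after 16 — deliver 3→1: ·
after 17 — timeout(3): n3:cand/t2/[p]
after 18 — deliver 1→3: ·
after 19 — crash(2): n2:✗foll/t1/[-]
after 20 — timeout(3): n3:cand/t3/[p]
after 21 — recover(2): n2:foll/t1/[-]
after 22 — deliver 3→0: ·
after 23 — timeout(0): n0:cand/t3/[p]
after 24 — timeout(3): n3:cand/t4/[p]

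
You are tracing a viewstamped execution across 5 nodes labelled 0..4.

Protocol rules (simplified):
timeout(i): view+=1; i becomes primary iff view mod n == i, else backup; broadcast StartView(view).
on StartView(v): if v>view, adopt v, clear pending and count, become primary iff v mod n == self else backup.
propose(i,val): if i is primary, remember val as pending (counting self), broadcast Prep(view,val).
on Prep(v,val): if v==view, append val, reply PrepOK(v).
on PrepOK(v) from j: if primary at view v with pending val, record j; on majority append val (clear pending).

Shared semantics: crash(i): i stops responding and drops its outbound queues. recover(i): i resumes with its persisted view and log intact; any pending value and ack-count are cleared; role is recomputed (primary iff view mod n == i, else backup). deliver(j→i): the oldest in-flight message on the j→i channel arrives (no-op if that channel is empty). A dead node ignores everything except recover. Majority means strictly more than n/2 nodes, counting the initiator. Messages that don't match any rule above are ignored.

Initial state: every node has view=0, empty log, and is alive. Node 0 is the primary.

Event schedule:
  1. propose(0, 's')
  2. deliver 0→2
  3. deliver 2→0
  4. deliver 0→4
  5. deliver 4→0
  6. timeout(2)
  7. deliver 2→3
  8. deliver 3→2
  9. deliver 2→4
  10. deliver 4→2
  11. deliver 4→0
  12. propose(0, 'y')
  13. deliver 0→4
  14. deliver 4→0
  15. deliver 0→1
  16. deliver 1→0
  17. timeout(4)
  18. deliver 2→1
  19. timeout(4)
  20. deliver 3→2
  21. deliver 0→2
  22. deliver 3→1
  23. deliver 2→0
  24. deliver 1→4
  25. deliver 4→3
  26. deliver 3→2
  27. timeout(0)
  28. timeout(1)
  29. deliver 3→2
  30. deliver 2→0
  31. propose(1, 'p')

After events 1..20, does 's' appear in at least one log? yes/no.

yes

e1 propose(0,'s'): ·
e2 deliver 0→2: 2[back,v=0,s]
e3 deliver 2→0: ·
e4 deliver 0→4: 4[back,v=0,s]
e5 deliver 4→0: 0[prim,v=0,s]
e6 timeout(2): 2[back,v=1,s]
e7 deliver 2→3: 3[back,v=1,-]
e8 deliver 3→2: ·
e9 deliver 2→4: 4[back,v=1,s]
e10 deliver 4→2: ·
e11 deliver 4→0: ·
e12 propose(0,'y'): ·
e13 deliver 0→4: ·
e14 deliver 4→0: ·
e15 deliver 0→1: 1[back,v=0,s]
e16 deliver 1→0: ·
e17 timeout(4): 4[back,v=2,s]
e18 deliver 2→1: 1[prim,v=1,s]
e19 timeout(4): 4[back,v=3,s]
e20 deliver 3→2: ·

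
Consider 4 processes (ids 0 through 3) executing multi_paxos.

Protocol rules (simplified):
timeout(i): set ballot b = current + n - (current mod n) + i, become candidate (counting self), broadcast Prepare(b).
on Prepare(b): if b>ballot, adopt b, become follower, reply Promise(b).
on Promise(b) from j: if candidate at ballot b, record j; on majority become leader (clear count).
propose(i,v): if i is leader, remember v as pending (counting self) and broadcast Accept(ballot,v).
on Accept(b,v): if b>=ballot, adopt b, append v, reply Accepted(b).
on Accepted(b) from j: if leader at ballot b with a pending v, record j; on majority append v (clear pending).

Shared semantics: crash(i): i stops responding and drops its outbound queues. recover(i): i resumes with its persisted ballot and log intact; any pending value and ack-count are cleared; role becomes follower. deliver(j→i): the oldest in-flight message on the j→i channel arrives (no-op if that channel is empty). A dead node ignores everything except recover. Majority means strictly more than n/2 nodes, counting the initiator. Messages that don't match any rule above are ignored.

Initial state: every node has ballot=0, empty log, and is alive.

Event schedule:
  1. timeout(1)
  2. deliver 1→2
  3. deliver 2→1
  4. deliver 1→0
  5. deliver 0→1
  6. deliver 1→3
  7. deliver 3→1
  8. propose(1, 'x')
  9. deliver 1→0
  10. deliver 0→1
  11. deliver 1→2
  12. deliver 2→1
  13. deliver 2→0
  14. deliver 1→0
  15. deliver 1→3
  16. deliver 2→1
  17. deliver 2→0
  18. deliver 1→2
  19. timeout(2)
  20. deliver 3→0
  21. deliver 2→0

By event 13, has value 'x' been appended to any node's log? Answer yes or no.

step 1 timeout(1): 1={cand,b=5,log=-}
step 2 deliver 1→2: 2={foll,b=5,log=-}
step 3 deliver 2→1: —
step 4 deliver 1→0: 0={foll,b=5,log=-}
step 5 deliver 0→1: 1={lead,b=5,log=-}
step 6 deliver 1→3: 3={foll,b=5,log=-}
step 7 deliver 3→1: —
step 8 propose(1,'x'): —
step 9 deliver 1→0: 0={foll,b=5,log=x}
step 10 deliver 0→1: —
step 11 deliver 1→2: 2={foll,b=5,log=x}
step 12 deliver 2→1: 1={lead,b=5,log=x}
step 13 deliver 2→0: —

yes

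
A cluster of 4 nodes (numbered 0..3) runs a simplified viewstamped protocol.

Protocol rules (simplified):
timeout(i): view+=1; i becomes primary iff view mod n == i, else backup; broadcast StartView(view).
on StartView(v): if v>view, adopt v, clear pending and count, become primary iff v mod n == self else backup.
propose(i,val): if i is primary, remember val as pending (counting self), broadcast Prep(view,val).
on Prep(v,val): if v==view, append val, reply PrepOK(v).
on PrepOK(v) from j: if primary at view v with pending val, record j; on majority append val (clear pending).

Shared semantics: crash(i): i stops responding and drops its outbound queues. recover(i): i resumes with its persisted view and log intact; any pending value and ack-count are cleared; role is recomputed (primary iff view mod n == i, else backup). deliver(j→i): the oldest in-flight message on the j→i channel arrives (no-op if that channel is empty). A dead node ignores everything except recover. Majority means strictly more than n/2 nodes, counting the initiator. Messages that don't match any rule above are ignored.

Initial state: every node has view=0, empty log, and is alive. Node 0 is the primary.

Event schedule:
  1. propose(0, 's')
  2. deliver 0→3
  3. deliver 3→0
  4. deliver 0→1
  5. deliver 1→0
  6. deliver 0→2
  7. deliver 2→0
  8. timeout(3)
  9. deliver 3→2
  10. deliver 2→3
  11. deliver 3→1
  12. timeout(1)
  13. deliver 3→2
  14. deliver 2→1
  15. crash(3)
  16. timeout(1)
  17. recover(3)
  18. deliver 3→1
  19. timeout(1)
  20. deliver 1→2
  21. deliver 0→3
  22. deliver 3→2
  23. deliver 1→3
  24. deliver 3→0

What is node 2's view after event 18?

after 1 — propose(0,'s'): ·
after 2 — deliver 0→3: n3:back/v0/[s]
after 3 — deliver 3→0: ·
after 4 — deliver 0→1: n1:back/v0/[s]
after 5 — deliver 1→0: n0:prim/v0/[s]
after 6 — deliver 0→2: n2:back/v0/[s]
after 7 — deliver 2→0: ·
after 8 — timeout(3): n3:back/v1/[s]
after 9 — deliver 3→2: n2:back/v1/[s]
after 10 — deliver 2→3: ·
after 11 — deliver 3→1: n1:prim/v1/[s]
after 12 — timeout(1): n1:back/v2/[s]
after 13 — deliver 3→2: ·
after 14 — deliver 2→1: ·
after 15 — crash(3): n3:✗back/v1/[s]
after 16 — timeout(1): n1:back/v3/[s]
after 17 — recover(3): n3:back/v1/[s]
after 18 — deliver 3→1: ·

1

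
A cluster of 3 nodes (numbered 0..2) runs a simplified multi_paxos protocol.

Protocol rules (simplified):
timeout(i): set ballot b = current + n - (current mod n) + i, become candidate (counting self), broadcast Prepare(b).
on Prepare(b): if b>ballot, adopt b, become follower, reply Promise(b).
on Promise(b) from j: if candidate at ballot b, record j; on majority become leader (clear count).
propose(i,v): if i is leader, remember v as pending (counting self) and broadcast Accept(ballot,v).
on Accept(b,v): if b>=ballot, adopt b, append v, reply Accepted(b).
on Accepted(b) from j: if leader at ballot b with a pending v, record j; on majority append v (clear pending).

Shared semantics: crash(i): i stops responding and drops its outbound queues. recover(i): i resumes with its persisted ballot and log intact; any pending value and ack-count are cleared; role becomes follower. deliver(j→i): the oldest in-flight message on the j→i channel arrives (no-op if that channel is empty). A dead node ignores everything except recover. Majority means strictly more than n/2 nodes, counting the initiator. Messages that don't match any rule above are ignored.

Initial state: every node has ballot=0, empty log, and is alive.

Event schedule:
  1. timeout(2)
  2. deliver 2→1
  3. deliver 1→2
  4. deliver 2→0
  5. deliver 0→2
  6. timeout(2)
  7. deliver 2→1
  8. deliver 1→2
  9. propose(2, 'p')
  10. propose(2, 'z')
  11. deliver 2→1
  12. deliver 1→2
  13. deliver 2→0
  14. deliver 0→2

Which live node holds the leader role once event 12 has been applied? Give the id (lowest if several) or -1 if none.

2

1. timeout(2):  <2:cand b5 ->
2. deliver 2→1:  <1:foll b5 ->
3. deliver 1→2:  <2:lead b5 ->
4. deliver 2→0:  <0:foll b5 ->
5. deliver 0→2:  nop
6. timeout(2):  <2:cand b8 ->
7. deliver 2→1:  <1:foll b8 ->
8. deliver 1→2:  <2:lead b8 ->
9. propose(2,'p'):  nop
10. propose(2,'z'):  nop
11. deliver 2→1:  <1:foll b8 p>
12. deliver 1→2:  <2:lead b8 z>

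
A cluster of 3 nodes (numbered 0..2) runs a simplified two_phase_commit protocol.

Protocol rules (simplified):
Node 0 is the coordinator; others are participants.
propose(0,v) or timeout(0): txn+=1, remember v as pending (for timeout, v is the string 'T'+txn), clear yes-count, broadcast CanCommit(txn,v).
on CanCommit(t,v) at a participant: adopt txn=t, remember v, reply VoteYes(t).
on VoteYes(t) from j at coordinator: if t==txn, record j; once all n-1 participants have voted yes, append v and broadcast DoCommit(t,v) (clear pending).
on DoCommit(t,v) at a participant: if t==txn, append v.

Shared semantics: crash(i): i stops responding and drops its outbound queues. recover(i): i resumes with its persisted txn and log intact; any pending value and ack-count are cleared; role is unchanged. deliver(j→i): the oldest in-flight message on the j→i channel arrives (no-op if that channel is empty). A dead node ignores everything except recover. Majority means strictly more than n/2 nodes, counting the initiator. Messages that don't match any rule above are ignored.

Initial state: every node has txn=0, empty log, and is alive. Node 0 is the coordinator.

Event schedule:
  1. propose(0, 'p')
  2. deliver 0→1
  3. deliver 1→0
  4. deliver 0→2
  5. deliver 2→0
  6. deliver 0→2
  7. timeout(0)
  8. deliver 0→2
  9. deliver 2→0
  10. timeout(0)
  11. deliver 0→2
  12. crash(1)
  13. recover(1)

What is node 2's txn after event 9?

2

e1 propose(0,'p'): 0[coor,t=1,-]
e2 deliver 0→1: 1[part,t=1,-]
e3 deliver 1→0: ·
e4 deliver 0→2: 2[part,t=1,-]
e5 deliver 2→0: 0[coor,t=1,p]
e6 deliver 0→2: 2[part,t=1,p]
e7 timeout(0): 0[coor,t=2,p]
e8 deliver 0→2: 2[part,t=2,p]
e9 deliver 2→0: ·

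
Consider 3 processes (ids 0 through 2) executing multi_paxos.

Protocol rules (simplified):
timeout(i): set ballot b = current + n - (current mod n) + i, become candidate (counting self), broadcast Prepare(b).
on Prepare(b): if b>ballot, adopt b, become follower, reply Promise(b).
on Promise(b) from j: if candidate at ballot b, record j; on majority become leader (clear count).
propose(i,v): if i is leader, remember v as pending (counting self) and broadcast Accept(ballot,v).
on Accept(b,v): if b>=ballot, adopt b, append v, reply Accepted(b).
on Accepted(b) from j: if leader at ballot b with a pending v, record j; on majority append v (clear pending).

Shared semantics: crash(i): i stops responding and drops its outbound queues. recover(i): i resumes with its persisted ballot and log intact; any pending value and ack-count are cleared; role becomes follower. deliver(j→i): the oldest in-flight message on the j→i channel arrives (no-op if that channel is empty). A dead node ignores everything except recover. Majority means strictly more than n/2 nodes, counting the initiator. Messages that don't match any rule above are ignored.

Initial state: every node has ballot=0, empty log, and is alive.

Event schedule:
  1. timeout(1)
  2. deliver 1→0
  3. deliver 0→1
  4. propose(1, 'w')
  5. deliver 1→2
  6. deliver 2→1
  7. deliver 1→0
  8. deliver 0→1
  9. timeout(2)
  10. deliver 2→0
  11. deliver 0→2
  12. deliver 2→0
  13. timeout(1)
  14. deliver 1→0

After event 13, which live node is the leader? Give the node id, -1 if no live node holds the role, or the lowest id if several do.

2

after 1 — timeout(1): n1:cand/b4/[-]
after 2 — deliver 1→0: n0:foll/b4/[-]
after 3 — deliver 0→1: n1:lead/b4/[-]
after 4 — propose(1,'w'): ·
after 5 — deliver 1→2: n2:foll/b4/[-]
after 6 — deliver 2→1: ·
after 7 — deliver 1→0: n0:foll/b4/[w]
after 8 — deliver 0→1: n1:lead/b4/[w]
after 9 — timeout(2): n2:cand/b8/[-]
after 10 — deliver 2→0: n0:foll/b8/[w]
after 11 — deliver 0→2: n2:lead/b8/[-]
after 12 — deliver 2→0: ·
after 13 — timeout(1): n1:cand/b7/[w]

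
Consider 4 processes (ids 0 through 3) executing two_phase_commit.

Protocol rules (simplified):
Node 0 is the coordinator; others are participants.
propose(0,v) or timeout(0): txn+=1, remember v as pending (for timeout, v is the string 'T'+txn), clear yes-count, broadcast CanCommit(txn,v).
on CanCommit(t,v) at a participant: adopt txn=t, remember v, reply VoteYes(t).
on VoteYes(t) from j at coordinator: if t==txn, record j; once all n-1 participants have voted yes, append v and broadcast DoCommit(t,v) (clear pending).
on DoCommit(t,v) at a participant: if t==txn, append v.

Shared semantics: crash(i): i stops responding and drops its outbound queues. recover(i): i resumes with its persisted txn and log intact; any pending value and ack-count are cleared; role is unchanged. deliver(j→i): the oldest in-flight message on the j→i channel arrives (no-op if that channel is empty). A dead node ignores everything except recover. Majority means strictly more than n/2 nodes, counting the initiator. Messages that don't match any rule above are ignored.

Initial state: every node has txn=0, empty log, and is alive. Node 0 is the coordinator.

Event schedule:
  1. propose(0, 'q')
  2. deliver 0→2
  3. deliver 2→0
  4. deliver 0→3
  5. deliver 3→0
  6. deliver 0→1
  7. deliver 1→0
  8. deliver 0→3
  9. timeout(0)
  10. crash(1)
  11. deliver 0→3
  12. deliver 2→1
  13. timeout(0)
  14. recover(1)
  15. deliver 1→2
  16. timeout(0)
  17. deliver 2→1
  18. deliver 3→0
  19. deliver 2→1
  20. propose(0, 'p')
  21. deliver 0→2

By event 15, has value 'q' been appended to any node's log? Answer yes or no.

step 1 propose(0,'q'): 0={coor,t=1,log=-}
step 2 deliver 0→2: 2={part,t=1,log=-}
step 3 deliver 2→0: —
step 4 deliver 0→3: 3={part,t=1,log=-}
step 5 deliver 3→0: —
step 6 deliver 0→1: 1={part,t=1,log=-}
step 7 deliver 1→0: 0={coor,t=1,log=q}
step 8 deliver 0→3: 3={part,t=1,log=q}
step 9 timeout(0): 0={coor,t=2,log=q}
step 10 crash(1): 1={✗part,t=1,log=-}
step 11 deliver 0→3: 3={part,t=2,log=q}
step 12 deliver 2→1: —
step 13 timeout(0): 0={coor,t=3,log=q}
step 14 recover(1): 1={part,t=1,log=-}
step 15 deliver 1→2: —

yes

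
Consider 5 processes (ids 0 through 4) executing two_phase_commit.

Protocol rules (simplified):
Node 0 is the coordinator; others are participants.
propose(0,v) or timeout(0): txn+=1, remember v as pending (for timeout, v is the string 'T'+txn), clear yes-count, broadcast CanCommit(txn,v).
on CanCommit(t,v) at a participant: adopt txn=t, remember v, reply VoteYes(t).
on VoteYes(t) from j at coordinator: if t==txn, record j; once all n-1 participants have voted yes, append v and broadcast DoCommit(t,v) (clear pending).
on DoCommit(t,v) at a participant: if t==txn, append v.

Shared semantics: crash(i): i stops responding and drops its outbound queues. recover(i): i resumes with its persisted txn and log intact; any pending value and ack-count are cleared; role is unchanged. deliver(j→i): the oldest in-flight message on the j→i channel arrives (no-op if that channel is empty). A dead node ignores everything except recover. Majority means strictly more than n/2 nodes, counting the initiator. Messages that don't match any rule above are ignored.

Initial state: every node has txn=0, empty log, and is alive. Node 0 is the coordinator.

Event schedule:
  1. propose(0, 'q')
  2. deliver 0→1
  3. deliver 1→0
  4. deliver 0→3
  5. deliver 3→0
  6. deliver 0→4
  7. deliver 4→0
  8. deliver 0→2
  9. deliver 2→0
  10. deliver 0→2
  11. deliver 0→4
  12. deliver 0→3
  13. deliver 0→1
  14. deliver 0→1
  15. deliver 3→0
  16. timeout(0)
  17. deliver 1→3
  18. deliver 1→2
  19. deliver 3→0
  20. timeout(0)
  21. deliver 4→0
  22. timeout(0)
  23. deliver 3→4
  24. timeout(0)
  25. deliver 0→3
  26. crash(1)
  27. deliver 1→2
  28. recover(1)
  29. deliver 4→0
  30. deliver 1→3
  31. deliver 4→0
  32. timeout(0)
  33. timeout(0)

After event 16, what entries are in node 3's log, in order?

step 1 propose(0,'q'): 0={coor,t=1,log=-}
step 2 deliver 0→1: 1={part,t=1,log=-}
step 3 deliver 1→0: —
step 4 deliver 0→3: 3={part,t=1,log=-}
step 5 deliver 3→0: —
step 6 deliver 0→4: 4={part,t=1,log=-}
step 7 deliver 4→0: —
step 8 deliver 0→2: 2={part,t=1,log=-}
step 9 deliver 2→0: 0={coor,t=1,log=q}
step 10 deliver 0→2: 2={part,t=1,log=q}
step 11 deliver 0→4: 4={part,t=1,log=q}
step 12 deliver 0→3: 3={part,t=1,log=q}
step 13 deliver 0→1: 1={part,t=1,log=q}
step 14 deliver 0→1: —
step 15 deliver 3→0: —
step 16 timeout(0): 0={coor,t=2,log=q}

q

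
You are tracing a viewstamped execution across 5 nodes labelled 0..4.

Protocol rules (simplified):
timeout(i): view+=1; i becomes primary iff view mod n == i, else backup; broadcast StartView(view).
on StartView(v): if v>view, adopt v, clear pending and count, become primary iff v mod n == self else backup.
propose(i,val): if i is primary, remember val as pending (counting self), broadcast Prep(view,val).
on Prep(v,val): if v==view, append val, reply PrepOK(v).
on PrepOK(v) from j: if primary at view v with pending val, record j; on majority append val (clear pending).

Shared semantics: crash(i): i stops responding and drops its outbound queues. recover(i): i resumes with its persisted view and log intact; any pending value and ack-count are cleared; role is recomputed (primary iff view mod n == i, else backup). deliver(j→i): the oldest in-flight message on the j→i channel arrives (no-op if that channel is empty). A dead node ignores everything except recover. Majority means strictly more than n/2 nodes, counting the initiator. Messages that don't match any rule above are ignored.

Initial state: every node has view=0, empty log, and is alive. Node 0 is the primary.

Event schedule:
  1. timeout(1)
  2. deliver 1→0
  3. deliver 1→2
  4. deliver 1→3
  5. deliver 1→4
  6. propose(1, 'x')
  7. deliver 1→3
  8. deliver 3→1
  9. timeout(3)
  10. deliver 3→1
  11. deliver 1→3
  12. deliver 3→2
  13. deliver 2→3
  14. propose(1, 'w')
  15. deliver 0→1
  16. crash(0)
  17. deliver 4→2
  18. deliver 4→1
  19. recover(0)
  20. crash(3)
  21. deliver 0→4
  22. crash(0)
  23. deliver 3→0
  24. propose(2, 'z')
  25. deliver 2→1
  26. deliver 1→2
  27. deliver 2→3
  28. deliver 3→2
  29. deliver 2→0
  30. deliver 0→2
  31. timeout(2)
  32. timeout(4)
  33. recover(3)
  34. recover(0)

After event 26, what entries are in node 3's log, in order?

1. timeout(1):  <1:prim v1 ->
2. deliver 1→0:  <0:back v1 ->
3. deliver 1→2:  <2:back v1 ->
4. deliver 1→3:  <3:back v1 ->
5. deliver 1→4:  <4:back v1 ->
6. propose(1,'x'):  nop
7. deliver 1→3:  <3:back v1 x>
8. deliver 3→1:  nop
9. timeout(3):  <3:back v2 x>
10. deliver 3→1:  <1:back v2 ->
11. deliver 1→3:  nop
12. deliver 3→2:  <2:prim v2 ->
13. deliver 2→3:  nop
14. propose(1,'w'):  nop
15. deliver 0→1:  nop
16. crash(0):  <0:✗back v1 ->
17. deliver 4→2:  nop
18. deliver 4→1:  nop
19. recover(0):  <0:back v1 ->
20. crash(3):  <3:✗back v2 x>
21. deliver 0→4:  nop
22. crash(0):  <0:✗back v1 ->
23. deliver 3→0:  nop
24. propose(2,'z'):  nop
25. deliver 2→1:  <1:back v2 z>
26. deliver 1→2:  nop

x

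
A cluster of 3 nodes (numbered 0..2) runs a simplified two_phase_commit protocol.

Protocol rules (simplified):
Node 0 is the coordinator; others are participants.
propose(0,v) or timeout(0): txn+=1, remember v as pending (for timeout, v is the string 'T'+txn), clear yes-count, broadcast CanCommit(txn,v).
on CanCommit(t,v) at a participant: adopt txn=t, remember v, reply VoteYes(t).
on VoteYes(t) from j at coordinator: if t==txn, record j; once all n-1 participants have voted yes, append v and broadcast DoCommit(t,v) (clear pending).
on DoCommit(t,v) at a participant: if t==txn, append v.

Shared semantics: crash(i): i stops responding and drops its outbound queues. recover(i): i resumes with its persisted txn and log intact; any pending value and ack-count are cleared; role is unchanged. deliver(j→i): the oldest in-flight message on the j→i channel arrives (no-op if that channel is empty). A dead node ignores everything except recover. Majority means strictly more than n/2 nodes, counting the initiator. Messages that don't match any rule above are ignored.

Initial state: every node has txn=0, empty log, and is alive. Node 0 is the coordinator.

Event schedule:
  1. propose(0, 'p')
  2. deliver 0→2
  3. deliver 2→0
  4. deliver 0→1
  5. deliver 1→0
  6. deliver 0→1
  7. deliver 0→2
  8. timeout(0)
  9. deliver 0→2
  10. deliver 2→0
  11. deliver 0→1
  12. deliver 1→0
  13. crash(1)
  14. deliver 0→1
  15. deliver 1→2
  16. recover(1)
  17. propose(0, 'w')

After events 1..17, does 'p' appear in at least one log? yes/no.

yes

after 1 — propose(0,'p'): n0:coor/t1/[-]
after 2 — deliver 0→2: n2:part/t1/[-]
after 3 — deliver 2→0: ·
after 4 — deliver 0→1: n1:part/t1/[-]
after 5 — deliver 1→0: n0:coor/t1/[p]
after 6 — deliver 0→1: n1:part/t1/[p]
after 7 — deliver 0→2: n2:part/t1/[p]
after 8 — timeout(0): n0:coor/t2/[p]
after 9 — deliver 0→2: n2:part/t2/[p]
after 10 — deliver 2→0: ·
after 11 — deliver 0→1: n1:part/t2/[p]
after 12 — deliver 1→0: n0:coor/t2/[p,T2]
after 13 — crash(1): n1:✗part/t2/[p]
after 14 — deliver 0→1: ·
after 15 — deliver 1→2: ·
after 16 — recover(1): n1:part/t2/[p]
after 17 — propose(0,'w'): n0:coor/t3/[p,T2]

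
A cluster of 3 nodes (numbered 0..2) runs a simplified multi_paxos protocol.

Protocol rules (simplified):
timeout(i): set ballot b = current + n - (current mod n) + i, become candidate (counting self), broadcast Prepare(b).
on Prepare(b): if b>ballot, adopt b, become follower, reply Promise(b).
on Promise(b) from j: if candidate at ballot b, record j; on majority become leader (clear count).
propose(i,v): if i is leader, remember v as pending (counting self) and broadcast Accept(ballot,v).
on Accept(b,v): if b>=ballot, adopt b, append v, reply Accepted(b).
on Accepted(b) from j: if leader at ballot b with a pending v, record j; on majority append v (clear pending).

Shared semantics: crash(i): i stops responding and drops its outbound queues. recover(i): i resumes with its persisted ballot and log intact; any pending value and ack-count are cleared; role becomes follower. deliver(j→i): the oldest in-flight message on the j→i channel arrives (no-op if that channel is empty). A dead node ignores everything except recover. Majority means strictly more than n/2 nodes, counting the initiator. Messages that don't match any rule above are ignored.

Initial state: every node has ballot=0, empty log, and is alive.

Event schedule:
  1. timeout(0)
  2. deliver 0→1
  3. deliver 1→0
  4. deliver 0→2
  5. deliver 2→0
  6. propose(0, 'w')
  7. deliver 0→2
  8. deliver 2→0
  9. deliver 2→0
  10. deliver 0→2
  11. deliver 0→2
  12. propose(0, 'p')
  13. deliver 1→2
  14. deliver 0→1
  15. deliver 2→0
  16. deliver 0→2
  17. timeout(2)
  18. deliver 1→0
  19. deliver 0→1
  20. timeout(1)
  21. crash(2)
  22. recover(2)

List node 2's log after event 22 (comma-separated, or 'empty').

w,p

[1] timeout(0) → N0(cand b3 [-])
[2] deliver 0→1 → N1(foll b3 [-])
[3] deliver 1→0 → N0(lead b3 [-])
[4] deliver 0→2 → N2(foll b3 [-])
[5] deliver 2→0 → ∅
[6] propose(0,'w') → ∅
[7] deliver 0→2 → N2(foll b3 [w])
[8] deliver 2→0 → N0(lead b3 [w])
[9] deliver 2→0 → ∅
[10] deliver 0→2 → ∅
[11] deliver 0→2 → ∅
[12] propose(0,'p') → ∅
[13] deliver 1→2 → ∅
[14] deliver 0→1 → N1(foll b3 [w])
[15] deliver 2→0 → ∅
[16] deliver 0→2 → N2(foll b3 [w,p])
[17] timeout(2) → N2(cand b8 [w,p])
[18] deliver 1→0 → N0(lead b3 [w,p])
[19] deliver 0→1 → N1(foll b3 [w,p])
[20] timeout(1) → N1(cand b7 [w,p])
[21] crash(2) → N2(✗cand b8 [w,p])
[22] recover(2) → N2(foll b8 [w,p])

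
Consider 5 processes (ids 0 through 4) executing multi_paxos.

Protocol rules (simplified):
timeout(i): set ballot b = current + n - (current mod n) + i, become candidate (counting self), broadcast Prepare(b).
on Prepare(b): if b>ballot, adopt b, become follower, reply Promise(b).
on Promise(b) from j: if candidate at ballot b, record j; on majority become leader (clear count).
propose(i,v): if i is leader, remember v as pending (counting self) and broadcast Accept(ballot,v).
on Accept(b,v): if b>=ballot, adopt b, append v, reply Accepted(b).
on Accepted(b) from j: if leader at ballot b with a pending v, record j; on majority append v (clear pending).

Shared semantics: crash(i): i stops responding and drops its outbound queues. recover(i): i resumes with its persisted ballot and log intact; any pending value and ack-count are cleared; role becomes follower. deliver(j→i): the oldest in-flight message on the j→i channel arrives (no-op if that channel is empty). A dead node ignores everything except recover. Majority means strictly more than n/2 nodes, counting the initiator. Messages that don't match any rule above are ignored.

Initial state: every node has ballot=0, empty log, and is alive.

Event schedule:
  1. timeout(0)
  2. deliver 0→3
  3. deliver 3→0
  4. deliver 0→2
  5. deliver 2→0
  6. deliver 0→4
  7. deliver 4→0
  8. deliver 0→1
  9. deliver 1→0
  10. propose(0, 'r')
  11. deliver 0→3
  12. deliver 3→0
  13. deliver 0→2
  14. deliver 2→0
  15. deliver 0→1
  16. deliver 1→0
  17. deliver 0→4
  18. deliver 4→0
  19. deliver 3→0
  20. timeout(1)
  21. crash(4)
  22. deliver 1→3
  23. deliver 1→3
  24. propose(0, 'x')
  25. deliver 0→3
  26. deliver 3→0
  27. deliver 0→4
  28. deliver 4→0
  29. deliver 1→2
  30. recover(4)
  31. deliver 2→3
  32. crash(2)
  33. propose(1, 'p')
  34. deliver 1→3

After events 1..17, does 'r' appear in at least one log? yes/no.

step 1 timeout(0): 0={cand,b=5,log=-}
step 2 deliver 0→3: 3={foll,b=5,log=-}
step 3 deliver 3→0: —
step 4 deliver 0→2: 2={foll,b=5,log=-}
step 5 deliver 2→0: 0={lead,b=5,log=-}
step 6 deliver 0→4: 4={foll,b=5,log=-}
step 7 deliver 4→0: —
step 8 deliver 0→1: 1={foll,b=5,log=-}
step 9 deliver 1→0: —
step 10 propose(0,'r'): —
step 11 deliver 0→3: 3={foll,b=5,log=r}
step 12 deliver 3→0: —
step 13 deliver 0→2: 2={foll,b=5,log=r}
step 14 deliver 2→0: 0={lead,b=5,log=r}
step 15 deliver 0→1: 1={foll,b=5,log=r}
step 16 deliver 1→0: —
step 17 deliver 0→4: 4={foll,b=5,log=r}

yes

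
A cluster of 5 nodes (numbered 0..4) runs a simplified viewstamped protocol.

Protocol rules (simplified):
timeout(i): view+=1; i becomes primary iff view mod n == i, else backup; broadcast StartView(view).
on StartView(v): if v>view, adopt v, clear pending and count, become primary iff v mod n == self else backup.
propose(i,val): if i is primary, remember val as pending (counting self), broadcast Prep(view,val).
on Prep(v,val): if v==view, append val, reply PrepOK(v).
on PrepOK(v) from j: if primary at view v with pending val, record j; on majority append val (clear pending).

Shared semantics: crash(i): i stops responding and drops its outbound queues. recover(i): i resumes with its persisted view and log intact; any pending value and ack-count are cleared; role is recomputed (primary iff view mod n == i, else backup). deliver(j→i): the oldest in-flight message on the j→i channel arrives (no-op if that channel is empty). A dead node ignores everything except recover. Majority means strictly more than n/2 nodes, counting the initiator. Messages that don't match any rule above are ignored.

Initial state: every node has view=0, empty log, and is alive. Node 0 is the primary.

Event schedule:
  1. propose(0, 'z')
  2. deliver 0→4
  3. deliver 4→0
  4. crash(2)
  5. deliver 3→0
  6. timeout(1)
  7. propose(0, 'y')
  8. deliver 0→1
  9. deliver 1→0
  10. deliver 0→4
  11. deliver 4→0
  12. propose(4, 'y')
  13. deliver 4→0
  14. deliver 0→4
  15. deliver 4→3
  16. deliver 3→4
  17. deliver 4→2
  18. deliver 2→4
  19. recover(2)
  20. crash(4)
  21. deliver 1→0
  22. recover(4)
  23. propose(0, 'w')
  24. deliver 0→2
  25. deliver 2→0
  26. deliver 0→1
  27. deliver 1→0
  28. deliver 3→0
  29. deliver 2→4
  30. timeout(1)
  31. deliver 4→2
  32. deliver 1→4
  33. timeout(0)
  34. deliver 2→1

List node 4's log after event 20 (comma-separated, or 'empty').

step 1 propose(0,'z'): —
step 2 deliver 0→4: 4={back,v=0,log=z}
step 3 deliver 4→0: —
step 4 crash(2): 2={✗back,v=0,log=-}
step 5 deliver 3→0: —
step 6 timeout(1): 1={prim,v=1,log=-}
step 7 propose(0,'y'): —
step 8 deliver 0→1: —
step 9 deliver 1→0: 0={back,v=1,log=-}
step 10 deliver 0→4: 4={back,v=0,log=z,y}
step 11 deliver 4→0: —
step 12 propose(4,'y'): —
step 13 deliver 4→0: —
step 14 deliver 0→4: —
step 15 deliver 4→3: —
step 16 deliver 3→4: —
step 17 deliver 4→2: —
step 18 deliver 2→4: —
step 19 recover(2): 2={back,v=0,log=-}
step 20 crash(4): 4={✗back,v=0,log=z,y}

z,y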